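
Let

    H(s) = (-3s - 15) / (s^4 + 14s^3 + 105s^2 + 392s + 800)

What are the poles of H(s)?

s = -4 + 4j, -4 - 4j, -3 + 4j, -3 - 4j

The poles are the roots of the denominator s^4 + 14s^3 + 105s^2 + 392s + 800 = 0.
No real roots exist; factor into two real quadratics: (s^2 + 8s + 32)(s^2 + 6s + 25) = 0.
Each quadratic gives a conjugate pair via the quadratic formula.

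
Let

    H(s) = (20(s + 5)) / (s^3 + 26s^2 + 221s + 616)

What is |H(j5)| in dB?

|H(j5)|_dB ≈ -16.8 dB

Substitute s = j5: numerator = 100 + j100, denominator = -34 + j980.
|H(j5)| = |100 + j100| / |-34 + j980| = 141.42 / 980.59 ≈ 0.1442.
In decibels: 20·log₁₀(0.1442) ≈ -16.8 dB.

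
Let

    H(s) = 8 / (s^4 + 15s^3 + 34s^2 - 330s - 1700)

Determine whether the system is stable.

unstable

The denominator s^4 + 15s^3 + 34s^2 - 330s - 1700 factors as (s + 10)(s^2 + 10s + 34)(s - 5), giving poles at s = -10, -5 ± 3j, 5.
Since the pole(s) at s = 5 lie in the right half-plane, the system is unstable.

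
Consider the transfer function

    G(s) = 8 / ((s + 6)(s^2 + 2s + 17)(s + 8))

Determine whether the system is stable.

stable

The poles can be read from the denominator factors: s = -6, -1 ± 4j, -8.
Since all poles lie strictly in the left half-plane, the system is stable.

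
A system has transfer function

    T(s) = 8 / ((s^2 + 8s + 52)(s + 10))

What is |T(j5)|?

Substitute s = j5: numerator = 8, denominator = 70 + j535.
|T(j5)| = |8| / |70 + j535| = 8 / 539.56 ≈ 0.01483.

|T(j5)| ≈ 0.01483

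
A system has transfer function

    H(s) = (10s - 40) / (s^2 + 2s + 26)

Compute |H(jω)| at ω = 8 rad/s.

|H(j8)| ≈ 2.169

Substitute s = j8: numerator = -40 + j80, denominator = -38 + j16.
|H(j8)| = |-40 + j80| / |-38 + j16| = 89.443 / 41.231 ≈ 2.169.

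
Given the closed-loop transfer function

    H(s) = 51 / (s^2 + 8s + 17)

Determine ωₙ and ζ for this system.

ωₙ ≈ 4.123 rad/s, ζ ≈ 0.9701

Compare the denominator to the standard form s^2 + 2ζωₙs + ωₙ².
ωₙ² = 17, so ωₙ = √17 ≈ 4.123 rad/s.
2ζωₙ = 8, so ζ = 8/(2·√17) ≈ 0.9701.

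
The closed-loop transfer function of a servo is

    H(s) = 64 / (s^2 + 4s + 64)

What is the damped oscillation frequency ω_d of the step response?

ω_d ≈ 7.746 rad/s

Comparing s^2 + 4s + 64 to s^2 + 2ζωₙs + ωₙ²: ωₙ = 8 rad/s and ζ = 4/(2·8) = 0.25.
ζωₙ = 4/2 = 2, so ω_d = ωₙ√(1−ζ²) = √(ωₙ² − (ζωₙ)²) = √(64 − 2²) = √60 ≈ 7.746 rad/s.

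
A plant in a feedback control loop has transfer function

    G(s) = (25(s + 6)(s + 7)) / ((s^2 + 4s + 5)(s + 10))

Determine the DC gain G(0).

G(0) = 21

At s = 0 each factor (s + a) contributes a and each (s^2 + bs + c) contributes c.
G(0) = 25·(6) · (7) / ((5) · (10)) = 1050/50 = 21.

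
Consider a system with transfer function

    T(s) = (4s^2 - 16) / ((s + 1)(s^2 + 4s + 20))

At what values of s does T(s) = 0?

s = 2, -2

Set the numerator to zero: 4s^2 - 16 = 0, i.e. 4·(s^2 - 4) = 0.
Factoring: (s - 2)(s + 2) = 0.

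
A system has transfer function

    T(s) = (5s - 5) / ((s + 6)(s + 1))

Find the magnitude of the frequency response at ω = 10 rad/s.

Substitute s = j10: numerator = -5 + j50, denominator = -94 + j70.
|T(j10)| = |-5 + j50| / |-94 + j70| = 50.249 / 117.20 ≈ 0.4287.

|T(j10)| ≈ 0.4287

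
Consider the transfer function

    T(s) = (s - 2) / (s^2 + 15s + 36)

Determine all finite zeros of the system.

Set the numerator to zero: s - 2 = 0.
So s = 2.

s = 2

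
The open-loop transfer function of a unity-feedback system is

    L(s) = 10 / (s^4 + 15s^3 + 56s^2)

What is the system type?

Type 2

Factor s from the denominator: s^4 + 15s^3 + 56s^2 = s^2·(s^2 + 15s + 56).
There are 2 poles at the origin, so the system is Type 2.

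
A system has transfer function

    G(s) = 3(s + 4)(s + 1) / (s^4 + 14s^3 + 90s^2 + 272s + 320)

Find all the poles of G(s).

The poles are the roots of the denominator s^4 + 14s^3 + 90s^2 + 272s + 320 = 0.
No real roots exist; factor into two real quadratics: (s^2 + 6s + 10)(s^2 + 8s + 32) = 0.
Each quadratic gives a conjugate pair via the quadratic formula.

s = -3 ± j, -4 ± 4j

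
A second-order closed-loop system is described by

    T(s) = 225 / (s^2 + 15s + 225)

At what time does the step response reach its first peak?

Comparing s^2 + 15s + 225 to s^2 + 2ζωₙs + ωₙ²: ωₙ = 15 rad/s and ζ = 15/(2·15) = 0.5.
ζωₙ = 15/2 = 7.5, so ω_d = ωₙ√(1−ζ²) = √(ωₙ² − (ζωₙ)²) = √(225 − 7.5²) = √168.75 ≈ 12.99 rad/s.
t_p = π/ω_d = π/12.99 ≈ 0.2418 s.

t_p ≈ 0.2418 s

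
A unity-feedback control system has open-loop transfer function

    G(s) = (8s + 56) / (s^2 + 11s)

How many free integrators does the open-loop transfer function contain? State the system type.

Type 1

Factor s from the denominator: s^2 + 11s = s·(s + 11).
There is 1 pole at the origin, so the system is Type 1.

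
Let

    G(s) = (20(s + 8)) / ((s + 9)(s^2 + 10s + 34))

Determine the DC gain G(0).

G(0) = 80/153 ≈ 0.5229

At s = 0 each factor (s + a) contributes a and each (s^2 + bs + c) contributes c.
G(0) = 20·(8) / ((9) · (34)) = 160/306 = 80/153.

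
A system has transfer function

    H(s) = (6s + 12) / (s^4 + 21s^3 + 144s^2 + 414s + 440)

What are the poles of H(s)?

The poles are the roots of the denominator s^4 + 21s^3 + 144s^2 + 414s + 440 = 0.
Trying s = -11: the polynomial evaluates to 0, so (s + 11) is a factor.
Dividing out leaves s^3 + 10s^2 + 34s + 40 = 0.
This factors further as (s^2 + 6s + 10)(s + 4) = 0.

s = -3 + j, -3 - j, -11, -4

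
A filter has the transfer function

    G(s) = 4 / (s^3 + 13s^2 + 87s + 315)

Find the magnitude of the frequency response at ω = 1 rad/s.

Substitute s = j1: numerator = 4, denominator = 302 + j86.
|G(j1)| = |4| / |302 + j86| = 4 / 314.01 ≈ 0.01274.

|G(j1)| ≈ 0.01274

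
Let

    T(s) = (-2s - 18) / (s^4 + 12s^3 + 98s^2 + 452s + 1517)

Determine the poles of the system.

s = -1 + 6j, -1 - 6j, -5 + 4j, -5 - 4j

The poles are the roots of the denominator s^4 + 12s^3 + 98s^2 + 452s + 1517 = 0.
No real roots exist; factor into two real quadratics: (s^2 + 2s + 37)(s^2 + 10s + 41) = 0.
Each quadratic gives a conjugate pair via the quadratic formula.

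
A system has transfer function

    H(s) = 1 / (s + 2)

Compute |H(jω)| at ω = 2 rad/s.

|H(j2)| ≈ 0.3536

Substitute s = j2: numerator = 1, denominator = 2 + j2.
|H(j2)| = |1| / |2 + j2| = 1 / 2.8284 ≈ 0.3536.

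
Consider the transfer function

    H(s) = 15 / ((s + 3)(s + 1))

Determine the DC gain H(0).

H(0) = 5

At s = 0 each factor (s + a) contributes a and each (s^2 + bs + c) contributes c.
H(0) = 15·1 / ((3) · (1)) = 15/3 = 5.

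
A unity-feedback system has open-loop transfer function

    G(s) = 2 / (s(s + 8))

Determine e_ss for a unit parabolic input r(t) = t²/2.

e_ss = ∞

G(s) has one pole at the origin.
This is a Type 1 system; Ka = lim_{s→0} s^2·G(s) = 0, so the steady-state error for a parabola input is infinite.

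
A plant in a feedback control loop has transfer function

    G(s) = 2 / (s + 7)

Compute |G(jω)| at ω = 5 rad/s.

Substitute s = j5: numerator = 2, denominator = 7 + j5.
|G(j5)| = |2| / |7 + j5| = 2 / 8.6023 ≈ 0.2325.

|G(j5)| ≈ 0.2325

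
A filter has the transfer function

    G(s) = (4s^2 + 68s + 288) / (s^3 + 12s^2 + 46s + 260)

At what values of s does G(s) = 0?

s = -8, -9

Set the numerator to zero: 4s^2 + 68s + 288 = 0, i.e. 4·(s^2 + 17s + 72) = 0.
Factoring: (s + 8)(s + 9) = 0.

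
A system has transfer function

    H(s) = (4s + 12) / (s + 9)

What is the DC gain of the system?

H(0) = 4/3 ≈ 1.333

Set s = 0: H(0) = (12) / (9) = 4/3.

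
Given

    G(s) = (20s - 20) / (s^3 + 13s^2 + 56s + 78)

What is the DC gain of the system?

G(0) = -10/39 ≈ -0.2564

Set s = 0: G(0) = (-20) / (78) = -10/39.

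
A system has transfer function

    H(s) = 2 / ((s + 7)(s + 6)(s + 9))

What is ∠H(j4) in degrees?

At s = j4: numerator = 2, denominator = 26 + j572.
∠H = ∠num − ∠den = 0° − (87.397°) = -87.40°.

∠H(j4) ≈ -87.40°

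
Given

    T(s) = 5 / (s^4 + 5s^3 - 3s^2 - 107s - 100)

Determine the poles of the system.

s = -4 ± 3j, 4, -1

The poles are the roots of the denominator s^4 + 5s^3 - 3s^2 - 107s - 100 = 0.
Trying s = 4: the polynomial evaluates to 0, so (s - 4) is a factor.
Dividing out leaves s^3 + 9s^2 + 33s + 25 = 0.
This factors further as (s^2 + 8s + 25)(s + 1) = 0.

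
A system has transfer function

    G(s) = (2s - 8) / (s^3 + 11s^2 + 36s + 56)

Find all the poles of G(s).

The poles are the roots of the denominator s^3 + 11s^2 + 36s + 56 = 0.
Trying s = -7: the polynomial evaluates to 0, so (s + 7) is a factor.
Dividing out leaves s^2 + 4s + 8 = 0.
The quadratic formula then gives s = -2 ± 2j.

s = -2 + 2j, -2 - 2j, -7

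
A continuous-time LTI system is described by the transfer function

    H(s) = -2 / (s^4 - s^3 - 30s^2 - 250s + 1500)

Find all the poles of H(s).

The poles are the roots of the denominator s^4 - s^3 - 30s^2 - 250s + 1500 = 0.
Trying s = 5: the polynomial evaluates to 0, so (s - 5) is a factor.
Dividing out leaves s^3 + 4s^2 - 10s - 300 = 0.
This factors further as (s^2 + 10s + 50)(s - 6) = 0.

s = -5 + 5j, -5 - 5j, 5, 6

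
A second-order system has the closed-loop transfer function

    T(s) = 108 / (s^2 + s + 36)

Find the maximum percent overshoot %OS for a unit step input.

%OS ≈ 76.9%

Comparing s^2 + s + 36 to s^2 + 2ζωₙs + ωₙ²: ωₙ = 6 rad/s and ζ = 1/(2·6) ≈ 0.08333.
%OS = 100·exp(−πζ/√(1−ζ²)) = 100·exp(−π·0.08333/√(1−0.08333²)) ≈ 76.9%.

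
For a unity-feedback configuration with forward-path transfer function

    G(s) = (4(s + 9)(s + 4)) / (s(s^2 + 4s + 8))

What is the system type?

The denominator has 1 factor of s at the origin (free integrator), so this is a Type 1 system.

Type 1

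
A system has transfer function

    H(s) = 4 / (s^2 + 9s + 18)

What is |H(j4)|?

Substitute s = j4: numerator = 4, denominator = 2 + j36.
|H(j4)| = |4| / |2 + j36| = 4 / 36.056 ≈ 0.1109.

|H(j4)| ≈ 0.1109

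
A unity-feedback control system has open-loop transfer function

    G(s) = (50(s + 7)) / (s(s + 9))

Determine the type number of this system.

Type 1

The denominator has 1 factor of s at the origin (free integrator), so this is a Type 1 system.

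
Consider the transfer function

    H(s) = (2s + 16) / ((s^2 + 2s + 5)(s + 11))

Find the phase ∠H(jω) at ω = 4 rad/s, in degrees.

∠H(j4) ≈ -137.4°

At s = j4: numerator = 16 + j8, denominator = -153 + j44.
∠H = ∠num − ∠den = 26.565° − (163.96°) = -137.4°.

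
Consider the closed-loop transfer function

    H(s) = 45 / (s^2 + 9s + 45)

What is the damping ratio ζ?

ζ ≈ 0.6708

Compare the denominator to the standard form s^2 + 2ζωₙs + ωₙ².
ωₙ² = 45, so ωₙ = √45 ≈ 6.708 rad/s.
2ζωₙ = 9, so ζ = 9/(2·√45) ≈ 0.6708.
With ζ = 0.6708 the response is underdamped.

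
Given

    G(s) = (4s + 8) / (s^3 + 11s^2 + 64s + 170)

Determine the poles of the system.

The poles are the roots of the denominator s^3 + 11s^2 + 64s + 170 = 0.
Trying s = -5: the polynomial evaluates to 0, so (s + 5) is a factor.
Dividing out leaves s^2 + 6s + 34 = 0.
The quadratic formula then gives s = -3 ± 5j.

s = -3 ± 5j, -5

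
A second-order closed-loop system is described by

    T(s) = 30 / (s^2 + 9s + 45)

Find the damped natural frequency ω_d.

Comparing s^2 + 9s + 45 to s^2 + 2ζωₙs + ωₙ²: ωₙ = √45 ≈ 6.708 rad/s and ζ = 9/(2·√45) ≈ 0.6708.
ζωₙ = 9/2 = 4.5, so ω_d = ωₙ√(1−ζ²) = √(ωₙ² − (ζωₙ)²) = √(45 − 4.5²) = √24.75 ≈ 4.975 rad/s.

ω_d ≈ 4.975 rad/s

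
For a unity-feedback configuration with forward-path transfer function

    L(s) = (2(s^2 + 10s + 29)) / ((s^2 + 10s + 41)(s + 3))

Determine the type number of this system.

Type 0

The denominator has no factor of s at the origin — no free integrator — so this is a Type 0 system.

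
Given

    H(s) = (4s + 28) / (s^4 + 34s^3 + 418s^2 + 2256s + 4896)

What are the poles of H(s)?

s = -12, -5 + 3j, -5 - 3j, -12

The poles are the roots of the denominator s^4 + 34s^3 + 418s^2 + 2256s + 4896 = 0.
Trying s = -12: the polynomial evaluates to 0, so (s + 12) is a factor.
Dividing out leaves s^3 + 22s^2 + 154s + 408 = 0.
This factors further as (s^2 + 10s + 34)(s + 12) = 0.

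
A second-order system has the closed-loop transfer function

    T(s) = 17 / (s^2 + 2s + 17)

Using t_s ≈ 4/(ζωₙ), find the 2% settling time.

Comparing s^2 + 2s + 17 to s^2 + 2ζωₙs + ωₙ²: ωₙ = √17 ≈ 4.123 rad/s and ζ = 2/(2·√17) ≈ 0.2425.
ζωₙ = 2/2 = 1, so t_s ≈ 4/(ζωₙ) = 4/1 = 4 s.

t_s ≈ 4 s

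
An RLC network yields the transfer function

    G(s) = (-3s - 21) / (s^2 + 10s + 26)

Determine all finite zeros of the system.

s = -7

Set the numerator to zero: -3s - 21 = 0, i.e. -3·(s + 7) = 0.
So s = -7.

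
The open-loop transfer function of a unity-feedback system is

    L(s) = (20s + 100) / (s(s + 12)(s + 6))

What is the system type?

Type 1

The denominator has 1 factor of s at the origin (free integrator), so this is a Type 1 system.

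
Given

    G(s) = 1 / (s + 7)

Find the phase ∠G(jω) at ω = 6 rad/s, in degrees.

At s = j6: numerator = 1, denominator = 7 + j6.
∠G = ∠num − ∠den = 0° − (40.601°) = -40.60°.

∠G(j6) ≈ -40.60°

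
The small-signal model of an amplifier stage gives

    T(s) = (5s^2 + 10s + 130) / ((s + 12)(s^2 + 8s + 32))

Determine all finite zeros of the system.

Set the numerator to zero: 5s^2 + 10s + 130 = 0, i.e. 5·(s^2 + 2s + 26) = 0.
Factoring: (s^2 + 2s + 26) = 0.

s = -1 ± 5j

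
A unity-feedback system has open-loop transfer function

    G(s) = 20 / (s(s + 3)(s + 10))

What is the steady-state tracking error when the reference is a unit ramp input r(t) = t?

e_ss = 1.500

G(s) has one pole at the origin.
This is a Type 1 system. Kv = lim_{s→0} s·G(s) = 20/30 = 2/3.
e_ss = 1/Kv = 1/(2/3) = 3/2 ≈ 1.500.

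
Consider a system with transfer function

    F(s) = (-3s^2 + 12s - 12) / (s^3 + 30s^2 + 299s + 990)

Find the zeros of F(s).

s = 2, 2

Set the numerator to zero: -3s^2 + 12s - 12 = 0, i.e. -3·(s^2 - 4s + 4) = 0.
Factoring: (s - 2)^2 = 0.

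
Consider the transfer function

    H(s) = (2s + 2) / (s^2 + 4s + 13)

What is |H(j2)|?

|H(j2)| ≈ 0.3714

Substitute s = j2: numerator = 2 + j4, denominator = 9 + j8.
|H(j2)| = |2 + j4| / |9 + j8| = 4.4721 / 12.042 ≈ 0.3714.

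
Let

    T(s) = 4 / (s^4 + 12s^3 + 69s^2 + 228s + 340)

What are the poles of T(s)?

The poles are the roots of the denominator s^4 + 12s^3 + 69s^2 + 228s + 340 = 0.
No real roots exist; factor into two real quadratics: (s^2 + 4s + 20)(s^2 + 8s + 17) = 0.
Each quadratic gives a conjugate pair via the quadratic formula.

s = -2 ± 4j, -4 ± j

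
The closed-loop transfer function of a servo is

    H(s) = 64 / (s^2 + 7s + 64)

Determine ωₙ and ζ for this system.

ωₙ = 8 rad/s, ζ = 0.4375

Compare the denominator to the standard form s^2 + 2ζωₙs + ωₙ².
ωₙ² = 64, so ωₙ = 8 rad/s.
2ζωₙ = 7, so ζ = 7/(2·8) = 0.4375.
With ζ = 0.4375 the response is underdamped.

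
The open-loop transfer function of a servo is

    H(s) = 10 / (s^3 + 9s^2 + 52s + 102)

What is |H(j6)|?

|H(j6)| ≈ 0.04134

Substitute s = j6: numerator = 10, denominator = -222 + j96.
|H(j6)| = |10| / |-222 + j96| = 10 / 241.87 ≈ 0.04134.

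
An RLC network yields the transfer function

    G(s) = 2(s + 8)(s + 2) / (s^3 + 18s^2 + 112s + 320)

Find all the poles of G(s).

The poles are the roots of the denominator s^3 + 18s^2 + 112s + 320 = 0.
Trying s = -10: the polynomial evaluates to 0, so (s + 10) is a factor.
Dividing out leaves s^2 + 8s + 32 = 0.
The quadratic formula then gives s = -4 ± 4j.

s = -4 ± 4j, -10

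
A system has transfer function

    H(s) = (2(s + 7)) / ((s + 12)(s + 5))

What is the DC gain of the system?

H(0) = 7/30 ≈ 0.2333

At s = 0 each factor (s + a) contributes a and each (s^2 + bs + c) contributes c.
H(0) = 2·(7) / ((12) · (5)) = 14/60 = 7/30.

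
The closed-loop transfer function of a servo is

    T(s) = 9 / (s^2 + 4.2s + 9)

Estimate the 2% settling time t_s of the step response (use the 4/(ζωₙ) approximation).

Comparing s^2 + 4.2s + 9 to s^2 + 2ζωₙs + ωₙ²: ωₙ = 3 rad/s and ζ = 4.2/(2·3) = 0.7.
ζωₙ = 4.2/2 = 2.1, so t_s ≈ 4/(ζωₙ) = 4/2.1 ≈ 1.905 s.

t_s ≈ 1.905 s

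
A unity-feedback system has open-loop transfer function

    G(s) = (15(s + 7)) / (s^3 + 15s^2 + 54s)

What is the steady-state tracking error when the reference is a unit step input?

G(s) has one pole at the origin.
This is a Type 1 system; for a step input the steady-state error is zero.

e_ss = 0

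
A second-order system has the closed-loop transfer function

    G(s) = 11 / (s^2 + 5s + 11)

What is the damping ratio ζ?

ζ ≈ 0.7538

Compare the denominator to the standard form s^2 + 2ζωₙs + ωₙ².
ωₙ² = 11, so ωₙ = √11 ≈ 3.317 rad/s.
2ζωₙ = 5, so ζ = 5/(2·√11) ≈ 0.7538.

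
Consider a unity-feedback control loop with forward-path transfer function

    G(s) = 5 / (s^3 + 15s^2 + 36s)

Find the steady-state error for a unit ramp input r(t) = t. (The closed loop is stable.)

G(s) has one pole at the origin.
This is a Type 1 system. Kv = lim_{s→0} s·G(s) = 5/36.
e_ss = 1/Kv = 1/(5/36) = 36/5 ≈ 7.200.

e_ss = 7.200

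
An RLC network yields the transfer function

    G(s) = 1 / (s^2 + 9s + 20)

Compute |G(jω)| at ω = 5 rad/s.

|G(j5)| ≈ 0.02209

Substitute s = j5: numerator = 1, denominator = -5 + j45.
|G(j5)| = |1| / |-5 + j45| = 1 / 45.277 ≈ 0.02209.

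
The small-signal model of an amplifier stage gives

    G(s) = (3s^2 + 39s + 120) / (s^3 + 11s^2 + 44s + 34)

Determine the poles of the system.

s = -5 + 3j, -5 - 3j, -1

The poles are the roots of the denominator s^3 + 11s^2 + 44s + 34 = 0.
Trying s = -1: the polynomial evaluates to 0, so (s + 1) is a factor.
Dividing out leaves s^2 + 10s + 34 = 0.
The quadratic formula then gives s = -5 ± 3j.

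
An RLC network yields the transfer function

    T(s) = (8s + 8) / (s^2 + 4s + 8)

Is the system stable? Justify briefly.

The denominator s^2 + 4s + 8 factors as (s^2 + 4s + 8), giving poles at s = -2 ± 2j.
Since all poles lie strictly in the left half-plane, the system is stable.

stable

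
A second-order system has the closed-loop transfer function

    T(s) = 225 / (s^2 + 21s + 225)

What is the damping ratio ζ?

ζ = 0.7

Compare the denominator to the standard form s^2 + 2ζωₙs + ωₙ².
ωₙ² = 225, so ωₙ = 15 rad/s.
2ζωₙ = 21, so ζ = 21/(2·15) = 0.7.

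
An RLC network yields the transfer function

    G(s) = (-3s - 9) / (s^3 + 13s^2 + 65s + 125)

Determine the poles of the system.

s = -4 ± 3j, -5

The poles are the roots of the denominator s^3 + 13s^2 + 65s + 125 = 0.
Trying s = -5: the polynomial evaluates to 0, so (s + 5) is a factor.
Dividing out leaves s^2 + 8s + 25 = 0.
The quadratic formula then gives s = -4 ± 3j.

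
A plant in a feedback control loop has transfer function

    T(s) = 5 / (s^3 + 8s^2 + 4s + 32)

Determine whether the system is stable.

marginally stable

The denominator s^3 + 8s^2 + 4s + 32 factors as (s^2 + 4)(s + 8), giving poles at s = 2j, -2j, -8.
Since the simple pole(s) at s = 2j, -2j lie on the jω-axis with none in the right half-plane, the system is marginally stable.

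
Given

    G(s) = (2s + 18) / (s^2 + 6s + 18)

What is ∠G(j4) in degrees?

∠G(j4) ≈ -61.27°

At s = j4: numerator = 18 + j8, denominator = 2 + j24.
∠G = ∠num − ∠den = 23.962° − (85.236°) = -61.27°.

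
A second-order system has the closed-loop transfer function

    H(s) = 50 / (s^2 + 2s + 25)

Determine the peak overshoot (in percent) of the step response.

%OS ≈ 52.7%

Comparing s^2 + 2s + 25 to s^2 + 2ζωₙs + ωₙ²: ωₙ = 5 rad/s and ζ = 2/(2·5) = 0.2.
%OS = 100·exp(−πζ/√(1−ζ²)) = 100·exp(−π·0.2/√(1−0.2²)) ≈ 52.7%.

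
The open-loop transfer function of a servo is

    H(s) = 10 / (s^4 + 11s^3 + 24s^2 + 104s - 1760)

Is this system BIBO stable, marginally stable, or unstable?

unstable

The denominator s^4 + 11s^3 + 24s^2 + 104s - 1760 factors as (s - 4)(s + 11)(s^2 + 4s + 40), giving poles at s = 4, -11, -2 ± 6j.
Since the pole(s) at s = 4 lie in the right half-plane, the system is unstable.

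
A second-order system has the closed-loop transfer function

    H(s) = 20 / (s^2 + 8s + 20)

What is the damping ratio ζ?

ζ ≈ 0.8944

Compare the denominator to the standard form s^2 + 2ζωₙs + ωₙ².
ωₙ² = 20, so ωₙ = √20 ≈ 4.472 rad/s.
2ζωₙ = 8, so ζ = 8/(2·√20) ≈ 0.8944.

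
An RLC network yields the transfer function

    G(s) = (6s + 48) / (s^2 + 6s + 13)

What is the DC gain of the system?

G(0) = 48/13 ≈ 3.692

Set s = 0: G(0) = (48) / (13) = 48/13.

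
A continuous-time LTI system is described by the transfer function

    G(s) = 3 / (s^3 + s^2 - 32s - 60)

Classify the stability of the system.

unstable

The denominator s^3 + s^2 - 32s - 60 factors as (s - 6)(s + 2)(s + 5), giving poles at s = 6, -2, -5.
Since the pole(s) at s = 6 lie in the right half-plane, the system is unstable.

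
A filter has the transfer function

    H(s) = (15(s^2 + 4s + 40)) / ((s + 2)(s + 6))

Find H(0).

At s = 0 each factor (s + a) contributes a and each (s^2 + bs + c) contributes c.
H(0) = 15·(40) / ((2) · (6)) = 600/12 = 50.

H(0) = 50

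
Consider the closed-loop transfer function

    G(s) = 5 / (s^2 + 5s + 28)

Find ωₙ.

Compare the denominator to the standard form s^2 + 2ζωₙs + ωₙ².
ωₙ² = 28, so ωₙ = √28 ≈ 5.292 rad/s.

ωₙ ≈ 5.292 rad/s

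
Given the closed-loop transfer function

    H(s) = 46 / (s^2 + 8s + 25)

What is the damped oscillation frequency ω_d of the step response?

Comparing s^2 + 8s + 25 to s^2 + 2ζωₙs + ωₙ²: ωₙ = 5 rad/s and ζ = 8/(2·5) = 0.8.
ζωₙ = 8/2 = 4, so ω_d = ωₙ√(1−ζ²) = √(ωₙ² − (ζωₙ)²) = √(25 − 4²) = √9 = 3 rad/s.

ω_d = 3 rad/s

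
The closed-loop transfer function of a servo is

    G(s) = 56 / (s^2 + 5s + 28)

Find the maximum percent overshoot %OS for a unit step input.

Comparing s^2 + 5s + 28 to s^2 + 2ζωₙs + ωₙ²: ωₙ = √28 ≈ 5.292 rad/s and ζ = 5/(2·√28) ≈ 0.4725.
%OS = 100·exp(−πζ/√(1−ζ²)) = 100·exp(−π·0.4725/√(1−0.4725²)) ≈ 18.6%.

%OS ≈ 18.6%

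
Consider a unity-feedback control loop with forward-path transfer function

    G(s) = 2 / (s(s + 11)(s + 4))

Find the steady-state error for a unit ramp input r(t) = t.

G(s) has one pole at the origin.
This is a Type 1 system. Kv = lim_{s→0} s·G(s) = 2/44 = 1/22.
e_ss = 1/Kv = 1/(1/22) = 22.

e_ss = 22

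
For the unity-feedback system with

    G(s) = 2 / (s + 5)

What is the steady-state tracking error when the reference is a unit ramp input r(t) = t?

e_ss = ∞

G(s) has no poles at the origin.
This is a Type 0 system; Kv = lim_{s→0} s·G(s) = 0, so the steady-state error for a ramp input is infinite.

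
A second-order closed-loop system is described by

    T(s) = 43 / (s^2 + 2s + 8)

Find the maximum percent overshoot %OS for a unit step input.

Comparing s^2 + 2s + 8 to s^2 + 2ζωₙs + ωₙ²: ωₙ = √8 ≈ 2.828 rad/s and ζ = 2/(2·√8) ≈ 0.3536.
%OS = 100·exp(−πζ/√(1−ζ²)) = 100·exp(−π·0.3536/√(1−0.3536²)) ≈ 30.5%.

%OS ≈ 30.5%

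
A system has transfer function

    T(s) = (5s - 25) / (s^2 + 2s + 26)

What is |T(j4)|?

Substitute s = j4: numerator = -25 + j20, denominator = 10 + j8.
|T(j4)| = |-25 + j20| / |10 + j8| = 32.016 / 12.806 = 2.500.

|T(j4)| = 2.500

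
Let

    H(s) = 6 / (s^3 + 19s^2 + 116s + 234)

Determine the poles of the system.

The poles are the roots of the denominator s^3 + 19s^2 + 116s + 234 = 0.
Trying s = -9: the polynomial evaluates to 0, so (s + 9) is a factor.
Dividing out leaves s^2 + 10s + 26 = 0.
The quadratic formula then gives s = -5 ± 1j.

s = -5 ± j, -9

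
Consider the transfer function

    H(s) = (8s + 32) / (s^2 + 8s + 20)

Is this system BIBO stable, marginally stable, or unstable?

The denominator s^2 + 8s + 20 factors as (s^2 + 8s + 20), giving poles at s = -4 ± 2j.
Since all poles lie strictly in the left half-plane, the system is stable.

stable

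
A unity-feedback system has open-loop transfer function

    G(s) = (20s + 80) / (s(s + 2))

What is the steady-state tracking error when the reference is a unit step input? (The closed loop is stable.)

e_ss = 0

G(s) has one pole at the origin.
This is a Type 1 system; for a step input the steady-state error is zero.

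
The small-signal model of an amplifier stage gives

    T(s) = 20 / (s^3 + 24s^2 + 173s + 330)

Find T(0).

T(0) = 2/33 ≈ 0.06061

Set s = 0: T(0) = (20) / (330) = 2/33.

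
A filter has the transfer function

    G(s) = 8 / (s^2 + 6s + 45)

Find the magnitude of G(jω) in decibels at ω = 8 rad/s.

|G(j8)|_dB ≈ -16.2 dB

Substitute s = j8: numerator = 8, denominator = -19 + j48.
|G(j8)| = |8| / |-19 + j48| = 8 / 51.624 ≈ 0.1550.
In decibels: 20·log₁₀(0.1550) ≈ -16.2 dB.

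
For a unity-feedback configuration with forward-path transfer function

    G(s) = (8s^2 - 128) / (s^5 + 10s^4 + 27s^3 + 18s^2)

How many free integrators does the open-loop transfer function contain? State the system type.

Type 2

Factor s from the denominator: s^5 + 10s^4 + 27s^3 + 18s^2 = s^2·(s^3 + 10s^2 + 27s + 18).
There are 2 poles at the origin, so the system is Type 2.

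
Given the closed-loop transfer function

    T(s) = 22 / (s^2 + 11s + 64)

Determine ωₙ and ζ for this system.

Compare the denominator to the standard form s^2 + 2ζωₙs + ωₙ².
ωₙ² = 64, so ωₙ = 8 rad/s.
2ζωₙ = 11, so ζ = 11/(2·8) = 0.6875.

ωₙ = 8 rad/s, ζ = 0.6875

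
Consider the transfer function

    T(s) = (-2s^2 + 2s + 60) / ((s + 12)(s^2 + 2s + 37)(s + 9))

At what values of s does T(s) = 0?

Set the numerator to zero: -2s^2 + 2s + 60 = 0, i.e. -2·(s^2 - s - 30) = 0.
Factoring: (s + 5)(s - 6) = 0.

s = -5, 6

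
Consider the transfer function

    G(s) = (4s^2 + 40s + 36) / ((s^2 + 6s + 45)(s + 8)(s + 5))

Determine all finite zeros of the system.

s = -9, -1

Set the numerator to zero: 4s^2 + 40s + 36 = 0, i.e. 4·(s^2 + 10s + 9) = 0.
Factoring: (s + 9)(s + 1) = 0.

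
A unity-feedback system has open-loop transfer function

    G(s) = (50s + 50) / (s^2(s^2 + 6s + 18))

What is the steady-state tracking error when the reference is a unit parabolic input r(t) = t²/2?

G(s) has 2 poles at the origin.
This is a Type 2 system. Ka = lim_{s→0} s^2·G(s) = 50/18 = 25/9.
e_ss = 1/Ka = 1/(25/9) = 9/25 ≈ 0.3600.

e_ss = 0.3600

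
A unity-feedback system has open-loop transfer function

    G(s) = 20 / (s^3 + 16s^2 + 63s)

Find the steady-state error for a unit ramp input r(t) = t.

G(s) has one pole at the origin.
This is a Type 1 system. Kv = lim_{s→0} s·G(s) = 20/63.
e_ss = 1/Kv = 1/(20/63) = 63/20 ≈ 3.150.

e_ss = 3.150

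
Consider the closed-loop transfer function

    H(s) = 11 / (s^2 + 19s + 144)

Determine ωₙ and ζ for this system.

ωₙ = 12 rad/s, ζ ≈ 0.7917

Compare the denominator to the standard form s^2 + 2ζωₙs + ωₙ².
ωₙ² = 144, so ωₙ = 12 rad/s.
2ζωₙ = 19, so ζ = 19/(2·12) ≈ 0.7917.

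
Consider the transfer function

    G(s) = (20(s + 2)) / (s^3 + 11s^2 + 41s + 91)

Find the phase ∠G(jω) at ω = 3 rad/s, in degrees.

∠G(j3) ≈ -38.45°

At s = j3: numerator = 40 + j60, denominator = -8 + j96.
∠G = ∠num − ∠den = 56.310° − (94.764°) = -38.45°.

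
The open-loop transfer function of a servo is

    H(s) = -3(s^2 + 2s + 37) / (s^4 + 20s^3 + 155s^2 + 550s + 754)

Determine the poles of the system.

The poles are the roots of the denominator s^4 + 20s^3 + 155s^2 + 550s + 754 = 0.
No real roots exist; factor into two real quadratics: (s^2 + 10s + 26)(s^2 + 10s + 29) = 0.
Each quadratic gives a conjugate pair via the quadratic formula.

s = -5 + j, -5 - j, -5 + 2j, -5 - 2j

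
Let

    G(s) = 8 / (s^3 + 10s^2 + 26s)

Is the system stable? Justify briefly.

marginally stable

The denominator s^3 + 10s^2 + 26s factors as s(s^2 + 10s + 26), giving poles at s = 0, -5 + j, -5 - j.
Since the simple pole(s) at s = 0 lie on the jω-axis with none in the right half-plane, the system is marginally stable.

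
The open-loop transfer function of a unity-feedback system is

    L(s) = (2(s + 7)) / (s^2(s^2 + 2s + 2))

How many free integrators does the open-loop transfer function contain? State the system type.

The denominator has 2 factors of s at the origin (free integrators), so this is a Type 2 system.

Type 2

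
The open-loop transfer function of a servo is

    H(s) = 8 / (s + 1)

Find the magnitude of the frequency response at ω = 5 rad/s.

Substitute s = j5: numerator = 8, denominator = 1 + j5.
|H(j5)| = |8| / |1 + j5| = 8 / 5.0990 ≈ 1.569.

|H(j5)| ≈ 1.569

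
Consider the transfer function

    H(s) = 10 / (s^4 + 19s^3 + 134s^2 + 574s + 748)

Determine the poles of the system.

s = -3 ± 5j, -2, -11

The poles are the roots of the denominator s^4 + 19s^3 + 134s^2 + 574s + 748 = 0.
Trying s = -2: the polynomial evaluates to 0, so (s + 2) is a factor.
Dividing out leaves s^3 + 17s^2 + 100s + 374 = 0.
This factors further as (s^2 + 6s + 34)(s + 11) = 0.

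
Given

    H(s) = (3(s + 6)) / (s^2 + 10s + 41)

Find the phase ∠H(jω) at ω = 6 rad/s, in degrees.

∠H(j6) ≈ -40.24°

At s = j6: numerator = 18 + j18, denominator = 5 + j60.
∠H = ∠num − ∠den = 45° − (85.236°) = -40.24°.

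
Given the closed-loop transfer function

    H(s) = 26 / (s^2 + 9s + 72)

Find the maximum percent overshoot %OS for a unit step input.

Comparing s^2 + 9s + 72 to s^2 + 2ζωₙs + ωₙ²: ωₙ = √72 ≈ 8.485 rad/s and ζ = 9/(2·√72) ≈ 0.5303.
%OS = 100·exp(−πζ/√(1−ζ²)) = 100·exp(−π·0.5303/√(1−0.5303²)) ≈ 14.0%.

%OS ≈ 14.0%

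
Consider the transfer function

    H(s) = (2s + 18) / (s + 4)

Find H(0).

H(0) = 9/2 ≈ 4.500

Set s = 0: H(0) = (18) / (4) = 9/2.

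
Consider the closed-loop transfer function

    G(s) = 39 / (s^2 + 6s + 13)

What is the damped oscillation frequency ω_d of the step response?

ω_d = 2 rad/s

Comparing s^2 + 6s + 13 to s^2 + 2ζωₙs + ωₙ²: ωₙ = √13 ≈ 3.606 rad/s and ζ = 6/(2·√13) ≈ 0.8321.
ζωₙ = 6/2 = 3, so ω_d = ωₙ√(1−ζ²) = √(ωₙ² − (ζωₙ)²) = √(13 − 3²) = √4 = 2 rad/s.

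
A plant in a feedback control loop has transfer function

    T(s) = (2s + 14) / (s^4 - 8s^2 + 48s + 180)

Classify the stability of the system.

unstable

The denominator s^4 - 8s^2 + 48s + 180 factors as (s^2 + 6s + 10)(s^2 - 6s + 18), giving poles at s = -3 ± j, 3 ± 3j.
Since the pole(s) at s = 3 + 3j, 3 - 3j lie in the right half-plane, the system is unstable.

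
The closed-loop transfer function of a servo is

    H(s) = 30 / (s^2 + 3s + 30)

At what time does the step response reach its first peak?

t_p ≈ 0.5964 s

Comparing s^2 + 3s + 30 to s^2 + 2ζωₙs + ωₙ²: ωₙ = √30 ≈ 5.477 rad/s and ζ = 3/(2·√30) ≈ 0.2739.
ζωₙ = 3/2 = 1.5, so ω_d = ωₙ√(1−ζ²) = √(ωₙ² − (ζωₙ)²) = √(30 − 1.5²) = √27.75 ≈ 5.268 rad/s.
t_p = π/ω_d = π/5.268 ≈ 0.5964 s.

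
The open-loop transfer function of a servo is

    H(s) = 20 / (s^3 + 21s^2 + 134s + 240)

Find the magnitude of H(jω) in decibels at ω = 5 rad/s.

|H(j5)|_dB ≈ -29.8 dB

Substitute s = j5: numerator = 20, denominator = -285 + j545.
|H(j5)| = |20| / |-285 + j545| = 20 / 615.02 ≈ 0.03252.
In decibels: 20·log₁₀(0.03252) ≈ -29.8 dB.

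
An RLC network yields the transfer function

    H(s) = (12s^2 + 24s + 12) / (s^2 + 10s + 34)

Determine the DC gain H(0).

Set s = 0: H(0) = (12) / (34) = 6/17.

H(0) = 6/17 ≈ 0.3529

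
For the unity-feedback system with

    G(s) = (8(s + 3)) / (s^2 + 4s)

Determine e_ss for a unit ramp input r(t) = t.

G(s) has one pole at the origin.
This is a Type 1 system. Kv = lim_{s→0} s·G(s) = 24/4 = 6.
e_ss = 1/Kv = 1/(6) = 1/6 ≈ 0.1667.

e_ss = 0.1667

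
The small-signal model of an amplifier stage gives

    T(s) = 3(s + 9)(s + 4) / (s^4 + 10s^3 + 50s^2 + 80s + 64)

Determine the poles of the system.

The poles are the roots of the denominator s^4 + 10s^3 + 50s^2 + 80s + 64 = 0.
No real roots exist; factor into two real quadratics: (s^2 + 2s + 2)(s^2 + 8s + 32) = 0.
Each quadratic gives a conjugate pair via the quadratic formula.

s = -1 + j, -1 - j, -4 + 4j, -4 - 4j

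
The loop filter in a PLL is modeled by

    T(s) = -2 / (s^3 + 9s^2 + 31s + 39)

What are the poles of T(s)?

s = -3 + 2j, -3 - 2j, -3

The poles are the roots of the denominator s^3 + 9s^2 + 31s + 39 = 0.
Trying s = -3: the polynomial evaluates to 0, so (s + 3) is a factor.
Dividing out leaves s^2 + 6s + 13 = 0.
The quadratic formula then gives s = -3 ± 2j.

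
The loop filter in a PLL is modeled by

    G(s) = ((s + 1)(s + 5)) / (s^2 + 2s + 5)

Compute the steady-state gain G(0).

At s = 0 each factor (s + a) contributes a and each (s^2 + bs + c) contributes c.
G(0) = 1·(1) · (5) / ((5)) = 5/5 = 1.

G(0) = 1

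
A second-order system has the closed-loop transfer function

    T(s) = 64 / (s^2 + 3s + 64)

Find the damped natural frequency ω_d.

Comparing s^2 + 3s + 64 to s^2 + 2ζωₙs + ωₙ²: ωₙ = 8 rad/s and ζ = 3/(2·8) = 0.1875.
ζωₙ = 3/2 = 1.5, so ω_d = ωₙ√(1−ζ²) = √(ωₙ² − (ζωₙ)²) = √(64 − 1.5²) = √61.75 ≈ 7.858 rad/s.

ω_d ≈ 7.858 rad/s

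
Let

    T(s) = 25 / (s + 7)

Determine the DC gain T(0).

T(0) = 25/7 ≈ 3.571

Set s = 0: T(0) = (25) / (7) = 25/7.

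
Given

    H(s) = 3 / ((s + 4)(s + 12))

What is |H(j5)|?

|H(j5)| ≈ 0.03604

Substitute s = j5: numerator = 3, denominator = 23 + j80.
|H(j5)| = |3| / |23 + j80| = 3 / 83.241 ≈ 0.03604.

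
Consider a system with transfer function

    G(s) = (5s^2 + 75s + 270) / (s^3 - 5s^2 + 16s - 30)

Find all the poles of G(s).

The poles are the roots of the denominator s^3 - 5s^2 + 16s - 30 = 0.
Trying s = 3: the polynomial evaluates to 0, so (s - 3) is a factor.
Dividing out leaves s^2 - 2s + 10 = 0.
The quadratic formula then gives s = 1 ± 3j.

s = 1 + 3j, 1 - 3j, 3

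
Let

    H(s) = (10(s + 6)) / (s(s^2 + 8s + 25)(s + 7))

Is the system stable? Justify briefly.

marginally stable

The poles can be read from the denominator factors: s = 0, -4 + 3j, -4 - 3j, -7.
Since the simple pole(s) at s = 0 lie on the jω-axis with none in the right half-plane, the system is marginally stable.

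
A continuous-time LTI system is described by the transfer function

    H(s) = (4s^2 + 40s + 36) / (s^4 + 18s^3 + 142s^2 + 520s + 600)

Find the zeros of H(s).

Set the numerator to zero: 4s^2 + 40s + 36 = 0, i.e. 4·(s^2 + 10s + 9) = 0.
Factoring: (s + 9)(s + 1) = 0.

s = -9, -1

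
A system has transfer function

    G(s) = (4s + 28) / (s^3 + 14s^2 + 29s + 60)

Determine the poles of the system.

The poles are the roots of the denominator s^3 + 14s^2 + 29s + 60 = 0.
Trying s = -12: the polynomial evaluates to 0, so (s + 12) is a factor.
Dividing out leaves s^2 + 2s + 5 = 0.
The quadratic formula then gives s = -1 ± 2j.

s = -1 + 2j, -1 - 2j, -12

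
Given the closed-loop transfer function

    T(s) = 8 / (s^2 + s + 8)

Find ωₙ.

ωₙ ≈ 2.828 rad/s

Compare the denominator to the standard form s^2 + 2ζωₙs + ωₙ².
ωₙ² = 8, so ωₙ = √8 ≈ 2.828 rad/s.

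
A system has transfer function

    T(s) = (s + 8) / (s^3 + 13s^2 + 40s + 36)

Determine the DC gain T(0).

T(0) = 2/9 ≈ 0.2222

Set s = 0: T(0) = (8) / (36) = 2/9.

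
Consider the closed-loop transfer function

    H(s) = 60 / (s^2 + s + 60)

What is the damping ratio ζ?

Compare the denominator to the standard form s^2 + 2ζωₙs + ωₙ².
ωₙ² = 60, so ωₙ = √60 ≈ 7.746 rad/s.
2ζωₙ = 1, so ζ = 1/(2·√60) ≈ 0.06455.
With ζ = 0.06455 the response is underdamped.

ζ ≈ 0.06455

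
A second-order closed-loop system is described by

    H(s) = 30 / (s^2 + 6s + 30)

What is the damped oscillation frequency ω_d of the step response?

Comparing s^2 + 6s + 30 to s^2 + 2ζωₙs + ωₙ²: ωₙ = √30 ≈ 5.477 rad/s and ζ = 6/(2·√30) ≈ 0.5477.
ζωₙ = 6/2 = 3, so ω_d = ωₙ√(1−ζ²) = √(ωₙ² − (ζωₙ)²) = √(30 − 3²) = √21 ≈ 4.583 rad/s.

ω_d ≈ 4.583 rad/s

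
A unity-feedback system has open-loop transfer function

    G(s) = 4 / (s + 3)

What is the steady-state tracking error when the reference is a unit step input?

G(s) has no poles at the origin.
This is a Type 0 system. Kp = lim_{s→0} G(s) = 4/3.
e_ss = 1/(1 + Kp) = 1/(1 + 4/3) = 3/7 ≈ 0.4286.

e_ss = 0.4286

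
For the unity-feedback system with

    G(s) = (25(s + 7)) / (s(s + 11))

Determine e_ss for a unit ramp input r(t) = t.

e_ss = 0.06286

G(s) has one pole at the origin.
This is a Type 1 system. Kv = lim_{s→0} s·G(s) = 175/11.
e_ss = 1/Kv = 1/(175/11) = 11/175 ≈ 0.06286.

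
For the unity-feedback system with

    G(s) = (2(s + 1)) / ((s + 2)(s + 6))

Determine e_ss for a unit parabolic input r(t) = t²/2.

G(s) has no poles at the origin.
This is a Type 0 system; Ka = lim_{s→0} s^2·G(s) = 0, so the steady-state error for a parabola input is infinite.

e_ss = ∞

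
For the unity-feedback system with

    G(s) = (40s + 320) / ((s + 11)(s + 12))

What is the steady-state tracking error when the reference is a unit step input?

e_ss = 0.2920

G(s) has no poles at the origin.
This is a Type 0 system. Kp = lim_{s→0} G(s) = 320/132 = 80/33.
e_ss = 1/(1 + Kp) = 1/(1 + 80/33) = 33/113 ≈ 0.2920.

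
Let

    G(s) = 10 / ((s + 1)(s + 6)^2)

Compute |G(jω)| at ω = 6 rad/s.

Substitute s = j6: numerator = 10, denominator = -432 + j72.
|G(j6)| = |10| / |-432 + j72| = 10 / 437.96 ≈ 0.02283.

|G(j6)| ≈ 0.02283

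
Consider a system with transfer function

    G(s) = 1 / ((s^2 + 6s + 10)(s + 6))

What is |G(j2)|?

Substitute s = j2: numerator = 1, denominator = 12 + j84.
|G(j2)| = |1| / |12 + j84| = 1 / 84.853 ≈ 0.01179.

|G(j2)| ≈ 0.01179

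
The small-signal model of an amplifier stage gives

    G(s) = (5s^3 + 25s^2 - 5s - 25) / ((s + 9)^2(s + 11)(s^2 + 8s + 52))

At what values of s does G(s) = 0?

Set the numerator to zero: 5s^3 + 25s^2 - 5s - 25 = 0, i.e. 5·(s^3 + 5s^2 - s - 5) = 0.
Factoring: (s + 5)(s + 1)(s - 1) = 0.

s = -5, -1, 1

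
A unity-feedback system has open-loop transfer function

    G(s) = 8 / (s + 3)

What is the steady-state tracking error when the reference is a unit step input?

e_ss = 0.2727

G(s) has no poles at the origin.
This is a Type 0 system. Kp = lim_{s→0} G(s) = 8/3.
e_ss = 1/(1 + Kp) = 1/(1 + 8/3) = 3/11 ≈ 0.2727.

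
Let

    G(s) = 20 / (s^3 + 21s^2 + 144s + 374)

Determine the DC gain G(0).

Set s = 0: G(0) = (20) / (374) = 10/187.

G(0) = 10/187 ≈ 0.05348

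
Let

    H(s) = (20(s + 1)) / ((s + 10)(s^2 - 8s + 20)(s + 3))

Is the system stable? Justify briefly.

The poles can be read from the denominator factors: s = -10, 4 ± 2j, -3.
Since the pole(s) at s = 4 + 2j, 4 - 2j lie in the right half-plane, the system is unstable.

unstable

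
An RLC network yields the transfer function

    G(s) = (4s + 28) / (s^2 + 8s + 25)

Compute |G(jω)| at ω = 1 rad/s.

Substitute s = j1: numerator = 28 + j4, denominator = 24 + j8.
|G(j1)| = |28 + j4| / |24 + j8| = 28.284 / 25.298 ≈ 1.118.

|G(j1)| ≈ 1.118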